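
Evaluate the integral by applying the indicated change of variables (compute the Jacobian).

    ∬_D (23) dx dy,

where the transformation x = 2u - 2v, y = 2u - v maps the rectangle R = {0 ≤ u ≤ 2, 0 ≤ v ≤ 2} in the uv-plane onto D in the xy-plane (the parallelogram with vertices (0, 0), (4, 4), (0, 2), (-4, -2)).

Compute the Jacobian determinant of (x, y) with respect to (u, v):

    ∂(x,y)/∂(u,v) = | 2  -2 | = (2)(-1) - (-2)(2) = 2.
                   | 2  -1 |

Its absolute value is |J| = 2 (the area scaling factor).

Substituting x = 2u - 2v, y = 2u - v into the integrand,

    23 → 23,

so the integral becomes

    ∬_R (23) · |J| du dv = ∫_0^2 ∫_0^2 (46) dv du.

Inner (v): 92.
Outer (u): 184.

Therefore ∬_D (23) dx dy = 184.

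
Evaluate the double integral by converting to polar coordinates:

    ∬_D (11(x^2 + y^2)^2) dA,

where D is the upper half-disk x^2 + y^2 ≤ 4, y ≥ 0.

The region D is 0 ≤ r ≤ 2, 0 ≤ θ ≤ π in polar coordinates, where x = r cos(θ), y = r sin(θ), and dA = r dr dθ.

Under the substitution, the integrand becomes 11r^4, so

    ∬_D (11(x^2 + y^2)^2) dA = ∫_{0}^{π} ∫_{0}^{2} (11r^4) · r dr dθ.

Inner integral (in r): ∫_{0}^{2} (11r^4) · r dr = 352/3.

Outer integral (in θ): ∫_{0}^{π} (352/3) dθ = 352π/3.

Therefore ∬_D (11(x^2 + y^2)^2) dA = 352π/3.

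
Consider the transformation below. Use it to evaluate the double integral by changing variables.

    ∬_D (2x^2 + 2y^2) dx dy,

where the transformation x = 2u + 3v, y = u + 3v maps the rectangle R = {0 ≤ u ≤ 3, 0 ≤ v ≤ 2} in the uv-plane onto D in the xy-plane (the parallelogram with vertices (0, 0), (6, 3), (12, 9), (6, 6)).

Compute the Jacobian determinant of (x, y) with respect to (u, v):

    ∂(x,y)/∂(u,v) = | 2  3 | = (2)(3) - (3)(1) = 3.
                   | 1  3 |

Its absolute value is |J| = 3 (the area scaling factor).

Substituting x = 2u + 3v, y = u + 3v into the integrand,

    2x^2 + 2y^2 → 10u^2 + 36u v + 36v^2,

so the integral becomes

    ∬_R (10u^2 + 36u v + 36v^2) · |J| du dv = ∫_0^3 ∫_0^2 (30u^2 + 108u v + 108v^2) dv du.

Inner (v): 60u^2 + 216u + 288.
Outer (u): 2376.

Therefore ∬_D (2x^2 + 2y^2) dx dy = 2376.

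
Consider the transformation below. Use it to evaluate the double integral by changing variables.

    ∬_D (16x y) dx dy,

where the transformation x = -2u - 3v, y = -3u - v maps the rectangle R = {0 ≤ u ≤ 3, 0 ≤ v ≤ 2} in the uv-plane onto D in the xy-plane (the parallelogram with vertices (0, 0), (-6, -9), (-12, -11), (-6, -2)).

Compute the Jacobian determinant of (x, y) with respect to (u, v):

    ∂(x,y)/∂(u,v) = | -2  -3 | = (-2)(-1) - (-3)(-3) = -7.
                   | -3  -1 |

Its absolute value is |J| = 7 (the area scaling factor).

Substituting x = -2u - 3v, y = -3u - v into the integrand,

    16x y → 96u^2 + 176u v + 48v^2,

so the integral becomes

    ∬_R (96u^2 + 176u v + 48v^2) · |J| du dv = ∫_0^3 ∫_0^2 (672u^2 + 1232u v + 336v^2) dv du.

Inner (v): 1344u^2 + 2464u + 896.
Outer (u): 25872.

Therefore ∬_D (16x y) dx dy = 25872.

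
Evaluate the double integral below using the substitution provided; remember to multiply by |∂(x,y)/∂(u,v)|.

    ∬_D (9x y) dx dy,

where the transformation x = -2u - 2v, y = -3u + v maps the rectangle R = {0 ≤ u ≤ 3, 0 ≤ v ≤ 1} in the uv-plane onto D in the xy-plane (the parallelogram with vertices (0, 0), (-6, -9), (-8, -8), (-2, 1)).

Compute the Jacobian determinant of (x, y) with respect to (u, v):

    ∂(x,y)/∂(u,v) = | -2  -2 | = (-2)(1) - (-2)(-3) = -8.
                   | -3  1 |

Its absolute value is |J| = 8 (the area scaling factor).

Substituting x = -2u - 2v, y = -3u + v into the integrand,

    9x y → 54u^2 + 36u v - 18v^2,

so the integral becomes

    ∬_R (54u^2 + 36u v - 18v^2) · |J| du dv = ∫_0^3 ∫_0^1 (432u^2 + 288u v - 144v^2) dv du.

Inner (v): 432u^2 + 144u - 48.
Outer (u): 4392.

Therefore ∬_D (9x y) dx dy = 4392.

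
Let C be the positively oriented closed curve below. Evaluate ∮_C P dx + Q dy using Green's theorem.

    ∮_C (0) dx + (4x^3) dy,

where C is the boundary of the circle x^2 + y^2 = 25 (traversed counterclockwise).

Green's theorem converts the closed line integral into a double integral over the enclosed region D:

    ∮_C P dx + Q dy = ∬_D (∂Q/∂x - ∂P/∂y) dA.

Here P = 0, Q = 4x^3, so

    ∂Q/∂x = 12x^2,    ∂P/∂y = 0,
    ∂Q/∂x - ∂P/∂y = 12x^2.

D is the region x^2 + y^2 ≤ 25. Evaluating the double integral:

In polar coordinates (x = r cos θ, y = r sin θ, dA = r dr dθ) the integrand becomes 12r^2cos(θ)^2, so

    ∬_D (12x^2) dA = ∫_0^{2π} ∫_0^{5} (12r^2cos(θ)^2) · r dr dθ.

Inner (r from 0 to 5): 1875cos(θ)^2.
Outer (θ from 0 to 2π): 1875π.

Therefore ∮_C P dx + Q dy = 1875π.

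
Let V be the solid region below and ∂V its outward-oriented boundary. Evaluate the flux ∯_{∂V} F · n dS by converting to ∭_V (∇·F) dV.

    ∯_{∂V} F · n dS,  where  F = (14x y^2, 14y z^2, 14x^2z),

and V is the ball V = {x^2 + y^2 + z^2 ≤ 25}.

By the divergence theorem,

    ∯_{∂V} F · n dS = ∭_V (∇ · F) dV.

Compute the divergence:
    ∇ · F = ∂F_x/∂x + ∂F_y/∂y + ∂F_z/∂z = 14y^2 + 14z^2 + 14x^2 = 14x^2 + 14y^2 + 14z^2.

In spherical coordinates, x = ρ sin(φ) cos(θ), y = ρ sin(φ) sin(θ), z = ρ cos(φ), dV = ρ^2 sin(φ) dρ dφ dθ, with 0 ≤ ρ ≤ 5, 0 ≤ φ ≤ π, 0 ≤ θ ≤ 2π.

The integrand, after substitution and multiplying by the volume element, becomes (14ρ^2) · ρ^2 sin(φ), so

    ∭_V (∇·F) dV = ∫_0^{2π} ∫_0^{π} ∫_0^{5} (14ρ^2) · ρ^2 sin(φ) dρ dφ dθ.

Inner (ρ from 0 to 5): 8750sin(φ).
Middle (φ from 0 to π): 17500.
Outer (θ from 0 to 2π): 35000π.

Therefore ∯_{∂V} F · n dS = 35000π.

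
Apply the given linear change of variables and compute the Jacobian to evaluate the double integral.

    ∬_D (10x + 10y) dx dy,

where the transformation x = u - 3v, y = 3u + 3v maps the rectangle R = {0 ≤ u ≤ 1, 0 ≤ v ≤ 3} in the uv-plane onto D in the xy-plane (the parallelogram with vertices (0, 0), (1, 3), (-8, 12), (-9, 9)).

Compute the Jacobian determinant of (x, y) with respect to (u, v):

    ∂(x,y)/∂(u,v) = | 1  -3 | = (1)(3) - (-3)(3) = 12.
                   | 3  3 |

Its absolute value is |J| = 12 (the area scaling factor).

Substituting x = u - 3v, y = 3u + 3v into the integrand,

    10x + 10y → 40u,

so the integral becomes

    ∬_R (40u) · |J| du dv = ∫_0^1 ∫_0^3 (480u) dv du.

Inner (v): 1440u.
Outer (u): 720.

Therefore ∬_D (10x + 10y) dx dy = 720.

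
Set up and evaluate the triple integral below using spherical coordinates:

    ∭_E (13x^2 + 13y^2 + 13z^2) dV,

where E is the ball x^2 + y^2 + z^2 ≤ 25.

In spherical coordinates, x = ρ sin(φ) cos(θ), y = ρ sin(φ) sin(θ), z = ρ cos(φ), and dV = ρ^2 sin(φ) dρ dφ dθ.

The integrand becomes 13ρ^2, so

    ∭_E (13x^2 + 13y^2 + 13z^2) dV = ∫_{0}^{2π} ∫_{0}^{π} ∫_{0}^{5} (13ρ^2) · ρ^2 sin(φ) dρ dφ dθ.

Inner (ρ): 8125sin(φ).
Middle (φ): 16250.
Outer (θ): 32500π.

Therefore the triple integral equals 32500π.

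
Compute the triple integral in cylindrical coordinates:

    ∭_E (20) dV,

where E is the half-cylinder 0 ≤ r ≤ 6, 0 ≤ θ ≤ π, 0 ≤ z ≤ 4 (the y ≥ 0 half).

In cylindrical coordinates, x = r cos(θ), y = r sin(θ), z = z, and dV = r dr dθ dz.

The integrand becomes 20, so

    ∭_E (20) dV = ∫_{0}^{π} ∫_{0}^{6} ∫_{0}^{4} (20) · r dz dr dθ.

Inner (z): 80r.
Middle (r from 0 to 6): 1440.
Outer (θ): 1440π.

Therefore the triple integral equals 1440π.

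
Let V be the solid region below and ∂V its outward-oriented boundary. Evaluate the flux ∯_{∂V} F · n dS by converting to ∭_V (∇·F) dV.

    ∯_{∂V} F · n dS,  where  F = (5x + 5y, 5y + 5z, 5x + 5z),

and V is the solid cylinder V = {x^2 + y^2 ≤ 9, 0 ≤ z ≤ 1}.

By the divergence theorem,

    ∯_{∂V} F · n dS = ∭_V (∇ · F) dV.

Compute the divergence:
    ∇ · F = ∂F_x/∂x + ∂F_y/∂y + ∂F_z/∂z = 5 + 5 + 5 = 15.

In cylindrical coordinates, x = r cos(θ), y = r sin(θ), z = z, dV = r dr dθ dz, with 0 ≤ r ≤ 3, 0 ≤ θ ≤ 2π, 0 ≤ z ≤ 1.

The integrand, after substitution and multiplying by the volume element, becomes (15) · r, so

    ∭_V (∇·F) dV = ∫_0^{2π} ∫_0^{3} ∫_0^{1} (15) · r dz dr dθ.

Inner (z from 0 to 1): 15r.
Middle (r from 0 to 3): 135/2.
Outer (θ from 0 to 2π): 135π.

Therefore ∯_{∂V} F · n dS = 135π.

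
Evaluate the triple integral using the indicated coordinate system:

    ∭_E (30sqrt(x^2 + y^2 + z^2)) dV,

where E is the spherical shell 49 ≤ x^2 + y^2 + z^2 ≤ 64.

In spherical coordinates, x = ρ sin(φ) cos(θ), y = ρ sin(φ) sin(θ), z = ρ cos(φ), and dV = ρ^2 sin(φ) dρ dφ dθ.

The integrand becomes 30ρ, so

    ∭_E (30sqrt(x^2 + y^2 + z^2)) dV = ∫_{0}^{2π} ∫_{0}^{π} ∫_{7}^{8} (30ρ) · ρ^2 sin(φ) dρ dφ dθ.

Inner (ρ): 25425sin(φ)/2.
Middle (φ): 25425.
Outer (θ): 50850π.

Therefore the triple integral equals 50850π.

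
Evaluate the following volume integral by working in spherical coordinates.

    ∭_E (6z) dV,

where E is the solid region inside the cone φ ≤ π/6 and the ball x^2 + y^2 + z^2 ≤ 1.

In spherical coordinates, x = ρ sin(φ) cos(θ), y = ρ sin(φ) sin(θ), z = ρ cos(φ), and dV = ρ^2 sin(φ) dρ dφ dθ.

The integrand becomes 6ρ cos(φ), so

    ∭_E (6z) dV = ∫_{0}^{2π} ∫_{0}^{π/6} ∫_{0}^{1} (6ρ cos(φ)) · ρ^2 sin(φ) dρ dφ dθ.

Inner (ρ): 3sin(2φ)/4.
Middle (φ): 3/16.
Outer (θ): 3π/8.

Therefore the triple integral equals 3π/8.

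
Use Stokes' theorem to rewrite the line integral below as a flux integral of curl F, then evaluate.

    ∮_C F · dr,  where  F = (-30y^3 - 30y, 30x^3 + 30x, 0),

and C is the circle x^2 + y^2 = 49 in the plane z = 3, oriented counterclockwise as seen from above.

Let S be the flat disk x^2 + y^2 ≤ 49 in the plane z = 3, with upward unit normal n̂ = ẑ. By Stokes' theorem,

    ∮_C F · dr = ∬_S (∇ × F) · n̂ dS = ∬_D (curl F)_z dA,

where D is the disk x^2 + y^2 ≤ 49.

Compute the curl of F = (-30y^3 - 30y, 30x^3 + 30x, 0):
    (∇ × F)_x = ∂F_z/∂y - ∂F_y/∂z = 0,
    (∇ × F)_y = ∂F_x/∂z - ∂F_z/∂x = 0,
    (∇ × F)_z = ∂F_y/∂x - ∂F_x/∂y = 90x^2 + 90y^2 + 60.

On z = 3, (curl F)_z = 90x^2 + 90y^2 + 60.

Convert to polar (x = r cos θ, y = r sin θ, dA = r dr dθ); the integrand becomes 90r^2 + 60, so

    ∬_D (curl F)_z dA = ∫_0^{2π} ∫_0^{7} (90r^2 + 60) · r dr dθ.

Inner (r from 0 to 7): 110985/2.
Outer (θ from 0 to 2π): 110985π.

Therefore ∮_C F · dr = 110985π.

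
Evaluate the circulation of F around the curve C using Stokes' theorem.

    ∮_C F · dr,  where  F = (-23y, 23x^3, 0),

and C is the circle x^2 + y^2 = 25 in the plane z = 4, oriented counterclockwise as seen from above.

Let S be the flat disk x^2 + y^2 ≤ 25 in the plane z = 4, with upward unit normal n̂ = ẑ. By Stokes' theorem,

    ∮_C F · dr = ∬_S (∇ × F) · n̂ dS = ∬_D (curl F)_z dA,

where D is the disk x^2 + y^2 ≤ 25.

Compute the curl of F = (-23y, 23x^3, 0):
    (∇ × F)_x = ∂F_z/∂y - ∂F_y/∂z = 0,
    (∇ × F)_y = ∂F_x/∂z - ∂F_z/∂x = 0,
    (∇ × F)_z = ∂F_y/∂x - ∂F_x/∂y = 69x^2 + 23.

On z = 4, (curl F)_z = 69x^2 + 23.

Convert to polar (x = r cos θ, y = r sin θ, dA = r dr dθ); the integrand becomes 69r^2cos(θ)^2 + 23, so

    ∬_D (curl F)_z dA = ∫_0^{2π} ∫_0^{5} (69r^2cos(θ)^2 + 23) · r dr dθ.

Inner (r from 0 to 5): 43125cos(θ)^2/4 + 575/2.
Outer (θ from 0 to 2π): 45425π/4.

Therefore ∮_C F · dr = 45425π/4.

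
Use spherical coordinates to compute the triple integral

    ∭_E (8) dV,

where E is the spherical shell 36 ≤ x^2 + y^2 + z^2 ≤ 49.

In spherical coordinates, x = ρ sin(φ) cos(θ), y = ρ sin(φ) sin(θ), z = ρ cos(φ), and dV = ρ^2 sin(φ) dρ dφ dθ.

The integrand becomes 8, so

    ∭_E (8) dV = ∫_{0}^{2π} ∫_{0}^{π} ∫_{6}^{7} (8) · ρ^2 sin(φ) dρ dφ dθ.

Inner (ρ): 1016sin(φ)/3.
Middle (φ): 2032/3.
Outer (θ): 4064π/3.

Therefore the triple integral equals 4064π/3.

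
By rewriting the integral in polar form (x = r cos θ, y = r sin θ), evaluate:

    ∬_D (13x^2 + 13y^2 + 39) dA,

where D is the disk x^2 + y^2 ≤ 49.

The region D is 0 ≤ r ≤ 7, 0 ≤ θ ≤ 2π in polar coordinates, where x = r cos(θ), y = r sin(θ), and dA = r dr dθ.

Under the substitution, the integrand becomes 13r^2 + 39, so

    ∬_D (13x^2 + 13y^2 + 39) dA = ∫_{0}^{2π} ∫_{0}^{7} (13r^2 + 39) · r dr dθ.

Inner integral (in r): ∫_{0}^{7} (13r^2 + 39) · r dr = 35035/4.

Outer integral (in θ): ∫_{0}^{2π} (35035/4) dθ = 35035π/2.

Therefore ∬_D (13x^2 + 13y^2 + 39) dA = 35035π/2.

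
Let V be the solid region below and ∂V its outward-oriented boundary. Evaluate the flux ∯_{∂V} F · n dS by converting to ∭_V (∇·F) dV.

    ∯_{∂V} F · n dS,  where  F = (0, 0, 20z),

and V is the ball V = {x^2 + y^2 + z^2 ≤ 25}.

By the divergence theorem,

    ∯_{∂V} F · n dS = ∭_V (∇ · F) dV.

Compute the divergence:
    ∇ · F = ∂F_x/∂x + ∂F_y/∂y + ∂F_z/∂z = 0 + 0 + 20 = 20.

In spherical coordinates, x = ρ sin(φ) cos(θ), y = ρ sin(φ) sin(θ), z = ρ cos(φ), dV = ρ^2 sin(φ) dρ dφ dθ, with 0 ≤ ρ ≤ 5, 0 ≤ φ ≤ π, 0 ≤ θ ≤ 2π.

The integrand, after substitution and multiplying by the volume element, becomes (20) · ρ^2 sin(φ), so

    ∭_V (∇·F) dV = ∫_0^{2π} ∫_0^{π} ∫_0^{5} (20) · ρ^2 sin(φ) dρ dφ dθ.

Inner (ρ from 0 to 5): 2500sin(φ)/3.
Middle (φ from 0 to π): 5000/3.
Outer (θ from 0 to 2π): 10000π/3.

Therefore ∯_{∂V} F · n dS = 10000π/3.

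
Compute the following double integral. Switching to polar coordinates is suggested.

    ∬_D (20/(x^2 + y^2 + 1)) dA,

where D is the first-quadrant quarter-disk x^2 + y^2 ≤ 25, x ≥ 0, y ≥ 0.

The region D is 0 ≤ r ≤ 5, 0 ≤ θ ≤ π/2 in polar coordinates, where x = r cos(θ), y = r sin(θ), and dA = r dr dθ.

Under the substitution, the integrand becomes 20/(r^2 + 1), so

    ∬_D (20/(x^2 + y^2 + 1)) dA = ∫_{0}^{π/2} ∫_{0}^{5} (20/(r^2 + 1)) · r dr dθ.

Inner integral (in r): ∫_{0}^{5} (20/(r^2 + 1)) · r dr = log(141167095653376).

Outer integral (in θ): ∫_{0}^{π/2} (log(141167095653376)) dθ = 5π log(26).

Therefore ∬_D (20/(x^2 + y^2 + 1)) dA = 5π log(26).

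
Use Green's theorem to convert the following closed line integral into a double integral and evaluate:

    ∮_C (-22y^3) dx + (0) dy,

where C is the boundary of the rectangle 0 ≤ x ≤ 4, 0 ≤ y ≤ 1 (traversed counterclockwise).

Green's theorem converts the closed line integral into a double integral over the enclosed region D:

    ∮_C P dx + Q dy = ∬_D (∂Q/∂x - ∂P/∂y) dA.

Here P = -22y^3, Q = 0, so

    ∂Q/∂x = 0,    ∂P/∂y = -66y^2,
    ∂Q/∂x - ∂P/∂y = 66y^2.

D is the region 0 ≤ x ≤ 4, 0 ≤ y ≤ 1. Evaluating the double integral:

    ∬_D (66y^2) dA = ∫_0^{4} ∫_0^{1} (66y^2) dy dx.

Inner (y from 0 to 1): 22.
Outer (x from 0 to 4): 88.

Therefore ∮_C P dx + Q dy = 88.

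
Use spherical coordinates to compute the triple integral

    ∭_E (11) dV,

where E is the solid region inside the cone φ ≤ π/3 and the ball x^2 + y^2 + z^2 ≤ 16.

In spherical coordinates, x = ρ sin(φ) cos(θ), y = ρ sin(φ) sin(θ), z = ρ cos(φ), and dV = ρ^2 sin(φ) dρ dφ dθ.

The integrand becomes 11, so

    ∭_E (11) dV = ∫_{0}^{2π} ∫_{0}^{π/3} ∫_{0}^{4} (11) · ρ^2 sin(φ) dρ dφ dθ.

Inner (ρ): 704sin(φ)/3.
Middle (φ): 352/3.
Outer (θ): 704π/3.

Therefore the triple integral equals 704π/3.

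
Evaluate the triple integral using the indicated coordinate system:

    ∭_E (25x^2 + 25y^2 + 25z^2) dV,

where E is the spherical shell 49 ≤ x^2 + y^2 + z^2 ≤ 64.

In spherical coordinates, x = ρ sin(φ) cos(θ), y = ρ sin(φ) sin(θ), z = ρ cos(φ), and dV = ρ^2 sin(φ) dρ dφ dθ.

The integrand becomes 25ρ^2, so

    ∭_E (25x^2 + 25y^2 + 25z^2) dV = ∫_{0}^{2π} ∫_{0}^{π} ∫_{7}^{8} (25ρ^2) · ρ^2 sin(φ) dρ dφ dθ.

Inner (ρ): 79805sin(φ).
Middle (φ): 159610.
Outer (θ): 319220π.

Therefore the triple integral equals 319220π.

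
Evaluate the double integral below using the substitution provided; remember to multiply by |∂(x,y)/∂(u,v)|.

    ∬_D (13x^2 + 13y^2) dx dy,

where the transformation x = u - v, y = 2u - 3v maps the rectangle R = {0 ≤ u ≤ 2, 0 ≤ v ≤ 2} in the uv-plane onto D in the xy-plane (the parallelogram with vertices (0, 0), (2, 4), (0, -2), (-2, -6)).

Compute the Jacobian determinant of (x, y) with respect to (u, v):

    ∂(x,y)/∂(u,v) = | 1  -1 | = (1)(-3) - (-1)(2) = -1.
                   | 2  -3 |

Its absolute value is |J| = 1 (the area scaling factor).

Substituting x = u - v, y = 2u - 3v into the integrand,

    13x^2 + 13y^2 → 65u^2 - 182u v + 130v^2,

so the integral becomes

    ∬_R (65u^2 - 182u v + 130v^2) · |J| du dv = ∫_0^2 ∫_0^2 (65u^2 - 182u v + 130v^2) dv du.

Inner (v): 130u^2 - 364u + 1040/3.
Outer (u): 312.

Therefore ∬_D (13x^2 + 13y^2) dx dy = 312.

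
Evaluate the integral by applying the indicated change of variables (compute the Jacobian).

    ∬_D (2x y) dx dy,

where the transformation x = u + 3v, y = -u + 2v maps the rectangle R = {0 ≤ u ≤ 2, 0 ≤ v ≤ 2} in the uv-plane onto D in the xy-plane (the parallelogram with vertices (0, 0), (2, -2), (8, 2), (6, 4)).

Compute the Jacobian determinant of (x, y) with respect to (u, v):

    ∂(x,y)/∂(u,v) = | 1  3 | = (1)(2) - (3)(-1) = 5.
                   | -1  2 |

Its absolute value is |J| = 5 (the area scaling factor).

Substituting x = u + 3v, y = -u + 2v into the integrand,

    2x y → -2u^2 - 2u v + 12v^2,

so the integral becomes

    ∬_R (-2u^2 - 2u v + 12v^2) · |J| du dv = ∫_0^2 ∫_0^2 (-10u^2 - 10u v + 60v^2) dv du.

Inner (v): -20u^2 - 20u + 160.
Outer (u): 680/3.

Therefore ∬_D (2x y) dx dy = 680/3.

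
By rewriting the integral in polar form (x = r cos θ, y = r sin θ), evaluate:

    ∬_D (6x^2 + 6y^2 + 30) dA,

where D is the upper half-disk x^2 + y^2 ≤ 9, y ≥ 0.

The region D is 0 ≤ r ≤ 3, 0 ≤ θ ≤ π in polar coordinates, where x = r cos(θ), y = r sin(θ), and dA = r dr dθ.

Under the substitution, the integrand becomes 6r^2 + 30, so

    ∬_D (6x^2 + 6y^2 + 30) dA = ∫_{0}^{π} ∫_{0}^{3} (6r^2 + 30) · r dr dθ.

Inner integral (in r): ∫_{0}^{3} (6r^2 + 30) · r dr = 513/2.

Outer integral (in θ): ∫_{0}^{π} (513/2) dθ = 513π/2.

Therefore ∬_D (6x^2 + 6y^2 + 30) dA = 513π/2.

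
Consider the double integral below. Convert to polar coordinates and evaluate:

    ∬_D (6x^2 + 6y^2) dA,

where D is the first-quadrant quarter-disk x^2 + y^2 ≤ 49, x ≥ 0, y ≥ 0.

The region D is 0 ≤ r ≤ 7, 0 ≤ θ ≤ π/2 in polar coordinates, where x = r cos(θ), y = r sin(θ), and dA = r dr dθ.

Under the substitution, the integrand becomes 6r^2, so

    ∬_D (6x^2 + 6y^2) dA = ∫_{0}^{π/2} ∫_{0}^{7} (6r^2) · r dr dθ.

Inner integral (in r): ∫_{0}^{7} (6r^2) · r dr = 7203/2.

Outer integral (in θ): ∫_{0}^{π/2} (7203/2) dθ = 7203π/4.

Therefore ∬_D (6x^2 + 6y^2) dA = 7203π/4.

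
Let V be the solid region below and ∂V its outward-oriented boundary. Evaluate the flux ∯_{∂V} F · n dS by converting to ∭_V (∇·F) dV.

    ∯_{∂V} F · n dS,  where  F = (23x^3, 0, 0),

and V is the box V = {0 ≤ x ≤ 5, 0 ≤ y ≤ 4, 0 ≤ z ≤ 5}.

By the divergence theorem,

    ∯_{∂V} F · n dS = ∭_V (∇ · F) dV.

Compute the divergence:
    ∇ · F = ∂F_x/∂x + ∂F_y/∂y + ∂F_z/∂z = 69x^2 + 0 + 0 = 69x^2.

V is a rectangular box, so dV = dx dy dz with 0 ≤ x ≤ 5, 0 ≤ y ≤ 4, 0 ≤ z ≤ 5.

Integrate (69x^2) over V as an iterated integral:

    ∭_V (∇·F) dV = ∫_0^{5} ∫_0^{4} ∫_0^{5} (69x^2) dz dy dx.

Inner (z from 0 to 5): 345x^2.
Middle (y from 0 to 4): 1380x^2.
Outer (x from 0 to 5): 57500.

Therefore ∯_{∂V} F · n dS = 57500.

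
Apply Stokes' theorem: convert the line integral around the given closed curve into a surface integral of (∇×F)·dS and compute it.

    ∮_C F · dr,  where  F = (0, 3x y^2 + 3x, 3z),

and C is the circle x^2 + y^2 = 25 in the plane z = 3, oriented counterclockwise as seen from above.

Let S be the flat disk x^2 + y^2 ≤ 25 in the plane z = 3, with upward unit normal n̂ = ẑ. By Stokes' theorem,

    ∮_C F · dr = ∬_S (∇ × F) · n̂ dS = ∬_D (curl F)_z dA,

where D is the disk x^2 + y^2 ≤ 25.

Compute the curl of F = (0, 3x y^2 + 3x, 3z):
    (∇ × F)_x = ∂F_z/∂y - ∂F_y/∂z = 0,
    (∇ × F)_y = ∂F_x/∂z - ∂F_z/∂x = 0,
    (∇ × F)_z = ∂F_y/∂x - ∂F_x/∂y = 3y^2 + 3.

On z = 3, (curl F)_z = 3y^2 + 3.

Convert to polar (x = r cos θ, y = r sin θ, dA = r dr dθ); the integrand becomes 3r^2sin(θ)^2 + 3, so

    ∬_D (curl F)_z dA = ∫_0^{2π} ∫_0^{5} (3r^2sin(θ)^2 + 3) · r dr dθ.

Inner (r from 0 to 5): 1875sin(θ)^2/4 + 75/2.
Outer (θ from 0 to 2π): 2175π/4.

Therefore ∮_C F · dr = 2175π/4.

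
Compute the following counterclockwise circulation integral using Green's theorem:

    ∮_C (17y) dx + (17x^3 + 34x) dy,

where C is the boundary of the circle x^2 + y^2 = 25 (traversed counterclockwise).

Green's theorem converts the closed line integral into a double integral over the enclosed region D:

    ∮_C P dx + Q dy = ∬_D (∂Q/∂x - ∂P/∂y) dA.

Here P = 17y, Q = 17x^3 + 34x, so

    ∂Q/∂x = 51x^2 + 34,    ∂P/∂y = 17,
    ∂Q/∂x - ∂P/∂y = 51x^2 + 17.

D is the region x^2 + y^2 ≤ 25. Evaluating the double integral:

In polar coordinates (x = r cos θ, y = r sin θ, dA = r dr dθ) the integrand becomes 51r^2cos(θ)^2 + 17, so

    ∬_D (51x^2 + 17) dA = ∫_0^{2π} ∫_0^{5} (51r^2cos(θ)^2 + 17) · r dr dθ.

Inner (r from 0 to 5): 31875cos(θ)^2/4 + 425/2.
Outer (θ from 0 to 2π): 33575π/4.

Therefore ∮_C P dx + Q dy = 33575π/4.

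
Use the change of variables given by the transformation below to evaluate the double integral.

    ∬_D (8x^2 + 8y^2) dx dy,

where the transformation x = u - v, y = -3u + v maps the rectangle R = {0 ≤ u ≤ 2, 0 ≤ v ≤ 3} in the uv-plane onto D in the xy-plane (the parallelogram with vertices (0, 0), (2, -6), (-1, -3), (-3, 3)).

Compute the Jacobian determinant of (x, y) with respect to (u, v):

    ∂(x,y)/∂(u,v) = | 1  -1 | = (1)(1) - (-1)(-3) = -2.
                   | -3  1 |

Its absolute value is |J| = 2 (the area scaling factor).

Substituting x = u - v, y = -3u + v into the integrand,

    8x^2 + 8y^2 → 80u^2 - 64u v + 16v^2,

so the integral becomes

    ∬_R (80u^2 - 64u v + 16v^2) · |J| du dv = ∫_0^2 ∫_0^3 (160u^2 - 128u v + 32v^2) dv du.

Inner (v): 480u^2 - 576u + 288.
Outer (u): 704.

Therefore ∬_D (8x^2 + 8y^2) dx dy = 704.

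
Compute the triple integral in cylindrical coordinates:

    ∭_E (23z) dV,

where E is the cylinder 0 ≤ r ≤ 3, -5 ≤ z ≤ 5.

In cylindrical coordinates, x = r cos(θ), y = r sin(θ), z = z, and dV = r dr dθ dz.

The integrand becomes 23z, so

    ∭_E (23z) dV = ∫_{0}^{2π} ∫_{0}^{3} ∫_{-5}^{5} (23z) · r dz dr dθ.

Inner (z): 0.
Middle (r from 0 to 3): 0.
Outer (θ): 0.

Therefore the triple integral equals 0.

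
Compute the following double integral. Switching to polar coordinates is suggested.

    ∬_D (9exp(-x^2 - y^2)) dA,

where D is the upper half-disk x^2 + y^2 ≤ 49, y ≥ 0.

The region D is 0 ≤ r ≤ 7, 0 ≤ θ ≤ π in polar coordinates, where x = r cos(θ), y = r sin(θ), and dA = r dr dθ.

Under the substitution, the integrand becomes 9exp(-r^2), so

    ∬_D (9exp(-x^2 - y^2)) dA = ∫_{0}^{π} ∫_{0}^{7} (9exp(-r^2)) · r dr dθ.

Inner integral (in r): ∫_{0}^{7} (9exp(-r^2)) · r dr = 9/2 - 9exp(-49)/2.

Outer integral (in θ): ∫_{0}^{π} (9/2 - 9exp(-49)/2) dθ = -9π (1 - exp(49))exp(-49)/2.

Therefore ∬_D (9exp(-x^2 - y^2)) dA = -9π (1 - exp(49))exp(-49)/2.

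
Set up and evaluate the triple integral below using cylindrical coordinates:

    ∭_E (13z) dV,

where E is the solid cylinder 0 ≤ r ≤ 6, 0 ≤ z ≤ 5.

In cylindrical coordinates, x = r cos(θ), y = r sin(θ), z = z, and dV = r dr dθ dz.

The integrand becomes 13z, so

    ∭_E (13z) dV = ∫_{0}^{2π} ∫_{0}^{6} ∫_{0}^{5} (13z) · r dz dr dθ.

Inner (z): 325r/2.
Middle (r from 0 to 6): 2925.
Outer (θ): 5850π.

Therefore the triple integral equals 5850π.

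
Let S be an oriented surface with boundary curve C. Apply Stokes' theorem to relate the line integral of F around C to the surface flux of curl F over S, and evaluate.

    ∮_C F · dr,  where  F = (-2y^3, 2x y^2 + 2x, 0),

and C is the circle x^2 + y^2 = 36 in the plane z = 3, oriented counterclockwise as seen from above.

Let S be the flat disk x^2 + y^2 ≤ 36 in the plane z = 3, with upward unit normal n̂ = ẑ. By Stokes' theorem,

    ∮_C F · dr = ∬_S (∇ × F) · n̂ dS = ∬_D (curl F)_z dA,

where D is the disk x^2 + y^2 ≤ 36.

Compute the curl of F = (-2y^3, 2x y^2 + 2x, 0):
    (∇ × F)_x = ∂F_z/∂y - ∂F_y/∂z = 0,
    (∇ × F)_y = ∂F_x/∂z - ∂F_z/∂x = 0,
    (∇ × F)_z = ∂F_y/∂x - ∂F_x/∂y = 8y^2 + 2.

On z = 3, (curl F)_z = 8y^2 + 2.

Convert to polar (x = r cos θ, y = r sin θ, dA = r dr dθ); the integrand becomes 8r^2sin(θ)^2 + 2, so

    ∬_D (curl F)_z dA = ∫_0^{2π} ∫_0^{6} (8r^2sin(θ)^2 + 2) · r dr dθ.

Inner (r from 0 to 6): 2592sin(θ)^2 + 36.
Outer (θ from 0 to 2π): 2664π.

Therefore ∮_C F · dr = 2664π.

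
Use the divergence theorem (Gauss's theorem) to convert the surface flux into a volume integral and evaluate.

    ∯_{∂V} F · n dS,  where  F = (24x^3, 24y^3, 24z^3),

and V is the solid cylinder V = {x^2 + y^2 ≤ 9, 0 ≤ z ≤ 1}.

By the divergence theorem,

    ∯_{∂V} F · n dS = ∭_V (∇ · F) dV.

Compute the divergence:
    ∇ · F = ∂F_x/∂x + ∂F_y/∂y + ∂F_z/∂z = 72x^2 + 72y^2 + 72z^2.

In cylindrical coordinates, x = r cos(θ), y = r sin(θ), z = z, dV = r dr dθ dz, with 0 ≤ r ≤ 3, 0 ≤ θ ≤ 2π, 0 ≤ z ≤ 1.

The integrand, after substitution and multiplying by the volume element, becomes (72r^2 + 72z^2) · r, so

    ∭_V (∇·F) dV = ∫_0^{2π} ∫_0^{3} ∫_0^{1} (72r^2 + 72z^2) · r dz dr dθ.

Inner (z from 0 to 1): 72r^3 + 24r.
Middle (r from 0 to 3): 1566.
Outer (θ from 0 to 2π): 3132π.

Therefore ∯_{∂V} F · n dS = 3132π.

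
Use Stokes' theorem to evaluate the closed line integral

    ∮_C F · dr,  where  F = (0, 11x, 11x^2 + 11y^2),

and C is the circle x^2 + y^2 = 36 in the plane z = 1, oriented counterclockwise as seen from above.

Let S be the flat disk x^2 + y^2 ≤ 36 in the plane z = 1, with upward unit normal n̂ = ẑ. By Stokes' theorem,

    ∮_C F · dr = ∬_S (∇ × F) · n̂ dS = ∬_D (curl F)_z dA,

where D is the disk x^2 + y^2 ≤ 36.

Compute the curl of F = (0, 11x, 11x^2 + 11y^2):
    (∇ × F)_x = ∂F_z/∂y - ∂F_y/∂z = 22y,
    (∇ × F)_y = ∂F_x/∂z - ∂F_z/∂x = -22x,
    (∇ × F)_z = ∂F_y/∂x - ∂F_x/∂y = 11.

On z = 1, (curl F)_z = 11.

Convert to polar (x = r cos θ, y = r sin θ, dA = r dr dθ); the integrand becomes 11, so

    ∬_D (curl F)_z dA = ∫_0^{2π} ∫_0^{6} (11) · r dr dθ.

Inner (r from 0 to 6): 198.
Outer (θ from 0 to 2π): 396π.

Therefore ∮_C F · dr = 396π.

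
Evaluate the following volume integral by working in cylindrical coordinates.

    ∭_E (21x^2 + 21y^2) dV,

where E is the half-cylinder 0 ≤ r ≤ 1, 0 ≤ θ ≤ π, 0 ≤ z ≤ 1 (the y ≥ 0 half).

In cylindrical coordinates, x = r cos(θ), y = r sin(θ), z = z, and dV = r dr dθ dz.

The integrand becomes 21r^2, so

    ∭_E (21x^2 + 21y^2) dV = ∫_{0}^{π} ∫_{0}^{1} ∫_{0}^{1} (21r^2) · r dz dr dθ.

Inner (z): 21r^3.
Middle (r from 0 to 1): 21/4.
Outer (θ): 21π/4.

Therefore the triple integral equals 21π/4.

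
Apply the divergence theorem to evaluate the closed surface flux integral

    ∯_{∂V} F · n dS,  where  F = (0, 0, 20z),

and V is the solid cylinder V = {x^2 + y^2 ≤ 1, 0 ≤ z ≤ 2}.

By the divergence theorem,

    ∯_{∂V} F · n dS = ∭_V (∇ · F) dV.

Compute the divergence:
    ∇ · F = ∂F_x/∂x + ∂F_y/∂y + ∂F_z/∂z = 0 + 0 + 20 = 20.

In cylindrical coordinates, x = r cos(θ), y = r sin(θ), z = z, dV = r dr dθ dz, with 0 ≤ r ≤ 1, 0 ≤ θ ≤ 2π, 0 ≤ z ≤ 2.

The integrand, after substitution and multiplying by the volume element, becomes (20) · r, so

    ∭_V (∇·F) dV = ∫_0^{2π} ∫_0^{1} ∫_0^{2} (20) · r dz dr dθ.

Inner (z from 0 to 2): 40r.
Middle (r from 0 to 1): 20.
Outer (θ from 0 to 2π): 40π.

Therefore ∯_{∂V} F · n dS = 40π.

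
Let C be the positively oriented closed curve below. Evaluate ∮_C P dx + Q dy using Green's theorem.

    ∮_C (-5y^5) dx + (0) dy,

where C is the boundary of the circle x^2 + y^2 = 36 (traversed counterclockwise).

Green's theorem converts the closed line integral into a double integral over the enclosed region D:

    ∮_C P dx + Q dy = ∬_D (∂Q/∂x - ∂P/∂y) dA.

Here P = -5y^5, Q = 0, so

    ∂Q/∂x = 0,    ∂P/∂y = -25y^4,
    ∂Q/∂x - ∂P/∂y = 25y^4.

D is the region x^2 + y^2 ≤ 36. Evaluating the double integral:

In polar coordinates (x = r cos θ, y = r sin θ, dA = r dr dθ) the integrand becomes 25r^4sin(θ)^4, so

    ∬_D (25y^4) dA = ∫_0^{2π} ∫_0^{6} (25r^4sin(θ)^4) · r dr dθ.

Inner (r from 0 to 6): 194400sin(θ)^4.
Outer (θ from 0 to 2π): 145800π.

Therefore ∮_C P dx + Q dy = 145800π.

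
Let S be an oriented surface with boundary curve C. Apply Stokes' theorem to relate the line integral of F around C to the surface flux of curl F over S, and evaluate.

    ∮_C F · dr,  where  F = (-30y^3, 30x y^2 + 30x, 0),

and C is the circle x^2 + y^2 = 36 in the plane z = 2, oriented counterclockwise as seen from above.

Let S be the flat disk x^2 + y^2 ≤ 36 in the plane z = 2, with upward unit normal n̂ = ẑ. By Stokes' theorem,

    ∮_C F · dr = ∬_S (∇ × F) · n̂ dS = ∬_D (curl F)_z dA,

where D is the disk x^2 + y^2 ≤ 36.

Compute the curl of F = (-30y^3, 30x y^2 + 30x, 0):
    (∇ × F)_x = ∂F_z/∂y - ∂F_y/∂z = 0,
    (∇ × F)_y = ∂F_x/∂z - ∂F_z/∂x = 0,
    (∇ × F)_z = ∂F_y/∂x - ∂F_x/∂y = 120y^2 + 30.

On z = 2, (curl F)_z = 120y^2 + 30.

Convert to polar (x = r cos θ, y = r sin θ, dA = r dr dθ); the integrand becomes 120r^2sin(θ)^2 + 30, so

    ∬_D (curl F)_z dA = ∫_0^{2π} ∫_0^{6} (120r^2sin(θ)^2 + 30) · r dr dθ.

Inner (r from 0 to 6): 38880sin(θ)^2 + 540.
Outer (θ from 0 to 2π): 39960π.

Therefore ∮_C F · dr = 39960π.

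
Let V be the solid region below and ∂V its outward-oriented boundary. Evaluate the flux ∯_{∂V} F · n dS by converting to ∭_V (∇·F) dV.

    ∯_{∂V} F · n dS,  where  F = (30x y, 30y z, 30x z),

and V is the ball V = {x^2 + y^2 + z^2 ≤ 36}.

By the divergence theorem,

    ∯_{∂V} F · n dS = ∭_V (∇ · F) dV.

Compute the divergence:
    ∇ · F = ∂F_x/∂x + ∂F_y/∂y + ∂F_z/∂z = 30y + 30z + 30x = 30x + 30y + 30z.

In spherical coordinates, x = ρ sin(φ) cos(θ), y = ρ sin(φ) sin(θ), z = ρ cos(φ), dV = ρ^2 sin(φ) dρ dφ dθ, with 0 ≤ ρ ≤ 6, 0 ≤ φ ≤ π, 0 ≤ θ ≤ 2π.

The integrand, after substitution and multiplying by the volume element, becomes (30ρ (sqrt(2)sin(φ)sin(θ + π/4) + cos(φ))) · ρ^2 sin(φ), so

    ∭_V (∇·F) dV = ∫_0^{2π} ∫_0^{π} ∫_0^{6} (30ρ (sqrt(2)sin(φ)sin(θ + π/4) + cos(φ))) · ρ^2 sin(φ) dρ dφ dθ.

Inner (ρ from 0 to 6): 9720(sqrt(2)sin(φ)sin(θ + π/4) + cos(φ))sin(φ).
Middle (φ from 0 to π): 4860sqrt(2)π sin(θ + π/4).
Outer (θ from 0 to 2π): 0.

Therefore ∯_{∂V} F · n dS = 0.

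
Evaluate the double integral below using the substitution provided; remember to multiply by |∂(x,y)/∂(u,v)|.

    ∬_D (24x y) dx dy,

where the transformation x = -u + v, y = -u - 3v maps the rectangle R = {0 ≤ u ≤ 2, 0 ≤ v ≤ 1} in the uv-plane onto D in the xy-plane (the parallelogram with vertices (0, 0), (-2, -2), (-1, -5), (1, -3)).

Compute the Jacobian determinant of (x, y) with respect to (u, v):

    ∂(x,y)/∂(u,v) = | -1  1 | = (-1)(-3) - (1)(-1) = 4.
                   | -1  -3 |

Its absolute value is |J| = 4 (the area scaling factor).

Substituting x = -u + v, y = -u - 3v into the integrand,

    24x y → 24u^2 + 48u v - 72v^2,

so the integral becomes

    ∬_R (24u^2 + 48u v - 72v^2) · |J| du dv = ∫_0^2 ∫_0^1 (96u^2 + 192u v - 288v^2) dv du.

Inner (v): 96u^2 + 96u - 96.
Outer (u): 256.

Therefore ∬_D (24x y) dx dy = 256.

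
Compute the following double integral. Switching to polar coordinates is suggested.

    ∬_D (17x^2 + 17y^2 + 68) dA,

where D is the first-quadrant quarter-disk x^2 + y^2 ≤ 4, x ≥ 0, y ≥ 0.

The region D is 0 ≤ r ≤ 2, 0 ≤ θ ≤ π/2 in polar coordinates, where x = r cos(θ), y = r sin(θ), and dA = r dr dθ.

Under the substitution, the integrand becomes 17r^2 + 68, so

    ∬_D (17x^2 + 17y^2 + 68) dA = ∫_{0}^{π/2} ∫_{0}^{2} (17r^2 + 68) · r dr dθ.

Inner integral (in r): ∫_{0}^{2} (17r^2 + 68) · r dr = 204.

Outer integral (in θ): ∫_{0}^{π/2} (204) dθ = 102π.

Therefore ∬_D (17x^2 + 17y^2 + 68) dA = 102π.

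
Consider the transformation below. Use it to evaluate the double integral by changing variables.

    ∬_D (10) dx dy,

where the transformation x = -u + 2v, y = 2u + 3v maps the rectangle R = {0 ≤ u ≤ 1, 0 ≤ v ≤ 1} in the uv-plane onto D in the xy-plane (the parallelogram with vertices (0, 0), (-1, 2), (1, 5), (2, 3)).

Compute the Jacobian determinant of (x, y) with respect to (u, v):

    ∂(x,y)/∂(u,v) = | -1  2 | = (-1)(3) - (2)(2) = -7.
                   | 2  3 |

Its absolute value is |J| = 7 (the area scaling factor).

Substituting x = -u + 2v, y = 2u + 3v into the integrand,

    10 → 10,

so the integral becomes

    ∬_R (10) · |J| du dv = ∫_0^1 ∫_0^1 (70) dv du.

Inner (v): 70.
Outer (u): 70.

Therefore ∬_D (10) dx dy = 70.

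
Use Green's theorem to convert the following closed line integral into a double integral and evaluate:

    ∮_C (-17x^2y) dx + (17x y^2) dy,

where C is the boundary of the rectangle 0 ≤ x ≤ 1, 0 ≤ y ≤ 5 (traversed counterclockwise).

Green's theorem converts the closed line integral into a double integral over the enclosed region D:

    ∮_C P dx + Q dy = ∬_D (∂Q/∂x - ∂P/∂y) dA.

Here P = -17x^2y, Q = 17x y^2, so

    ∂Q/∂x = 17y^2,    ∂P/∂y = -17x^2,
    ∂Q/∂x - ∂P/∂y = 17x^2 + 17y^2.

D is the region 0 ≤ x ≤ 1, 0 ≤ y ≤ 5. Evaluating the double integral:

    ∬_D (17x^2 + 17y^2) dA = ∫_0^{1} ∫_0^{5} (17x^2 + 17y^2) dy dx.

Inner (y from 0 to 5): 85x^2 + 2125/3.
Outer (x from 0 to 1): 2210/3.

Therefore ∮_C P dx + Q dy = 2210/3.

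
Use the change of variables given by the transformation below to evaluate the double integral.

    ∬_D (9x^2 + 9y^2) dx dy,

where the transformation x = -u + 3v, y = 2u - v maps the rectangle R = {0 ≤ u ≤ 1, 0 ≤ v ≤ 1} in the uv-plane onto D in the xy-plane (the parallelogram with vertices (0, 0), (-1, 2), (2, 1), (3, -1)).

Compute the Jacobian determinant of (x, y) with respect to (u, v):

    ∂(x,y)/∂(u,v) = | -1  3 | = (-1)(-1) - (3)(2) = -5.
                   | 2  -1 |

Its absolute value is |J| = 5 (the area scaling factor).

Substituting x = -u + 3v, y = 2u - v into the integrand,

    9x^2 + 9y^2 → 45u^2 - 90u v + 90v^2,

so the integral becomes

    ∬_R (45u^2 - 90u v + 90v^2) · |J| du dv = ∫_0^1 ∫_0^1 (225u^2 - 450u v + 450v^2) dv du.

Inner (v): 225u^2 - 225u + 150.
Outer (u): 225/2.

Therefore ∬_D (9x^2 + 9y^2) dx dy = 225/2.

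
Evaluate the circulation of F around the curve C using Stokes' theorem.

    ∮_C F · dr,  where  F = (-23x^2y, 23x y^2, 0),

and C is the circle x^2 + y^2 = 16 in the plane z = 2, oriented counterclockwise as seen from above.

Let S be the flat disk x^2 + y^2 ≤ 16 in the plane z = 2, with upward unit normal n̂ = ẑ. By Stokes' theorem,

    ∮_C F · dr = ∬_S (∇ × F) · n̂ dS = ∬_D (curl F)_z dA,

where D is the disk x^2 + y^2 ≤ 16.

Compute the curl of F = (-23x^2y, 23x y^2, 0):
    (∇ × F)_x = ∂F_z/∂y - ∂F_y/∂z = 0,
    (∇ × F)_y = ∂F_x/∂z - ∂F_z/∂x = 0,
    (∇ × F)_z = ∂F_y/∂x - ∂F_x/∂y = 23x^2 + 23y^2.

On z = 2, (curl F)_z = 23x^2 + 23y^2.

Convert to polar (x = r cos θ, y = r sin θ, dA = r dr dθ); the integrand becomes 23r^2, so

    ∬_D (curl F)_z dA = ∫_0^{2π} ∫_0^{4} (23r^2) · r dr dθ.

Inner (r from 0 to 4): 1472.
Outer (θ from 0 to 2π): 2944π.

Therefore ∮_C F · dr = 2944π.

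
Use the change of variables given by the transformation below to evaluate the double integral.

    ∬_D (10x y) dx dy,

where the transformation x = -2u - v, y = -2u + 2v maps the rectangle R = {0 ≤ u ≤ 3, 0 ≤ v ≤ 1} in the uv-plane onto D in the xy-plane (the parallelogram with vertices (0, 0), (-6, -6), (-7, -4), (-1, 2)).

Compute the Jacobian determinant of (x, y) with respect to (u, v):

    ∂(x,y)/∂(u,v) = | -2  -1 | = (-2)(2) - (-1)(-2) = -6.
                   | -2  2 |

Its absolute value is |J| = 6 (the area scaling factor).

Substituting x = -2u - v, y = -2u + 2v into the integrand,

    10x y → 40u^2 - 20u v - 20v^2,

so the integral becomes

    ∬_R (40u^2 - 20u v - 20v^2) · |J| du dv = ∫_0^3 ∫_0^1 (240u^2 - 120u v - 120v^2) dv du.

Inner (v): 240u^2 - 60u - 40.
Outer (u): 1770.

Therefore ∬_D (10x y) dx dy = 1770.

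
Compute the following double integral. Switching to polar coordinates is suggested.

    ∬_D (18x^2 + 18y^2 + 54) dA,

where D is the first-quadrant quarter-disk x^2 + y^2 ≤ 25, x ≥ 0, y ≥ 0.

The region D is 0 ≤ r ≤ 5, 0 ≤ θ ≤ π/2 in polar coordinates, where x = r cos(θ), y = r sin(θ), and dA = r dr dθ.

Under the substitution, the integrand becomes 18r^2 + 54, so

    ∬_D (18x^2 + 18y^2 + 54) dA = ∫_{0}^{π/2} ∫_{0}^{5} (18r^2 + 54) · r dr dθ.

Inner integral (in r): ∫_{0}^{5} (18r^2 + 54) · r dr = 6975/2.

Outer integral (in θ): ∫_{0}^{π/2} (6975/2) dθ = 6975π/4.

Therefore ∬_D (18x^2 + 18y^2 + 54) dA = 6975π/4.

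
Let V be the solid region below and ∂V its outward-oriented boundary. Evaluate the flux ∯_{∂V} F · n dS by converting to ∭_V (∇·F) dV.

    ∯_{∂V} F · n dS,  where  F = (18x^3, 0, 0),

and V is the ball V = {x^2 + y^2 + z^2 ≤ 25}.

By the divergence theorem,

    ∯_{∂V} F · n dS = ∭_V (∇ · F) dV.

Compute the divergence:
    ∇ · F = ∂F_x/∂x + ∂F_y/∂y + ∂F_z/∂z = 54x^2 + 0 + 0 = 54x^2.

In spherical coordinates, x = ρ sin(φ) cos(θ), y = ρ sin(φ) sin(θ), z = ρ cos(φ), dV = ρ^2 sin(φ) dρ dφ dθ, with 0 ≤ ρ ≤ 5, 0 ≤ φ ≤ π, 0 ≤ θ ≤ 2π.

The integrand, after substitution and multiplying by the volume element, becomes (54ρ^2sin(φ)^2cos(θ)^2) · ρ^2 sin(φ), so

    ∭_V (∇·F) dV = ∫_0^{2π} ∫_0^{π} ∫_0^{5} (54ρ^2sin(φ)^2cos(θ)^2) · ρ^2 sin(φ) dρ dφ dθ.

Inner (ρ from 0 to 5): 33750sin(φ)^3cos(θ)^2.
Middle (φ from 0 to π): 45000cos(θ)^2.
Outer (θ from 0 to 2π): 45000π.

Therefore ∯_{∂V} F · n dS = 45000π.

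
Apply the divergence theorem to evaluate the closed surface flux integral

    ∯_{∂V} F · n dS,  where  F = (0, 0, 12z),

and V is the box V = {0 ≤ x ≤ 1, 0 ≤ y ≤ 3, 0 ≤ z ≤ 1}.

By the divergence theorem,

    ∯_{∂V} F · n dS = ∭_V (∇ · F) dV.

Compute the divergence:
    ∇ · F = ∂F_x/∂x + ∂F_y/∂y + ∂F_z/∂z = 0 + 0 + 12 = 12.

V is a rectangular box, so dV = dx dy dz with 0 ≤ x ≤ 1, 0 ≤ y ≤ 3, 0 ≤ z ≤ 1.

Integrate (12) over V as an iterated integral:

    ∭_V (∇·F) dV = ∫_0^{1} ∫_0^{3} ∫_0^{1} (12) dz dy dx.

Inner (z from 0 to 1): 12.
Middle (y from 0 to 3): 36.
Outer (x from 0 to 1): 36.

Therefore ∯_{∂V} F · n dS = 36.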